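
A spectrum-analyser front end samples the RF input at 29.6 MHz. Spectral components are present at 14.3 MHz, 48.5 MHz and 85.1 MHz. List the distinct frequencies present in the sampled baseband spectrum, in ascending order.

fs/2 = 14.8 MHz.
14.3 MHz ≤ fs/2 = 14.8 MHz, passes unchanged.
48.5 MHz mod fs = 18.9 MHz.
18.9 MHz > fs/2 = 14.8 MHz, folds to fs − 18.9 MHz = 10.7 MHz.
85.1 MHz mod fs = 25.9 MHz.
25.9 MHz > fs/2 = 14.8 MHz, folds to fs − 25.9 MHz = 3.7 MHz.
Distinct values: {3.7 MHz, 10.7 MHz, 14.3 MHz}.

3.7 MHz, 10.7 MHz, 14.3 MHz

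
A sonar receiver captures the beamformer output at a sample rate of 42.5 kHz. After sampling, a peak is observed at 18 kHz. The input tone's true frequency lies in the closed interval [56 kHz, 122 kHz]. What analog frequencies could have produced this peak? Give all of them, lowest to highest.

60.5 kHz, 67 kHz, 103 kHz, 109.5 kHz

Frequencies that alias to 18 kHz are k·fs ± 18 kHz for integer k ≥ 0.
k=0: 18 kHz.
k=1: 24.5 kHz, 60.5 kHz.
k=2: 67 kHz, 103 kHz.
k=3: 109.5 kHz, 145.5 kHz.
k=4: 152 kHz, 188 kHz.
Within [56 kHz, 122 kHz]: 60.5 kHz, 67 kHz, 103 kHz, 109.5 kHz.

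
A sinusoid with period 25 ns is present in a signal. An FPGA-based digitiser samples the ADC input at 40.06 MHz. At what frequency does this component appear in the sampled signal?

0.06 MHz

T = 25 ns → f = 1/T = 40 MHz.
40 MHz > fs/2 = 20.03 MHz, folds to fs − 40 MHz = 0.06 MHz.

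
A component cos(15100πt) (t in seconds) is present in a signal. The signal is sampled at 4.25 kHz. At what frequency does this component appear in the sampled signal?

0.95 kHz

ω = 15100π rad/s → f = ω/(2π) = 7550 Hz = 7.55 kHz.
7.55 kHz mod fs = 3.3 kHz.
3.3 kHz > fs/2 = 2.125 kHz, folds to fs − 3.3 kHz = 0.95 kHz.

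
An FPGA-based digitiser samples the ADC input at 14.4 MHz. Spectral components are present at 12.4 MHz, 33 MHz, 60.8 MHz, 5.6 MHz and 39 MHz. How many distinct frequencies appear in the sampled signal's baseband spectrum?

4

fs/2 = 7.2 MHz.
12.4 MHz > fs/2 = 7.2 MHz, folds to fs − 12.4 MHz = 2 MHz.
33 MHz mod fs = 4.2 MHz.
4.2 MHz ≤ fs/2 = 7.2 MHz, appears at 4.2 MHz.
60.8 MHz mod fs = 3.2 MHz.
3.2 MHz ≤ fs/2 = 7.2 MHz, appears at 3.2 MHz.
5.6 MHz ≤ fs/2 = 7.2 MHz, passes unchanged.
39 MHz mod fs = 10.2 MHz.
10.2 MHz > fs/2 = 7.2 MHz, folds to fs − 10.2 MHz = 4.2 MHz.
Distinct values: {2 MHz, 3.2 MHz, 4.2 MHz, 5.6 MHz} → 4.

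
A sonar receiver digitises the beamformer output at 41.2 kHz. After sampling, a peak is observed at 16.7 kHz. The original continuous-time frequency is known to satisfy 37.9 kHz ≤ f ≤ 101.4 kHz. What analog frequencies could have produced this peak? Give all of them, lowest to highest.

57.9 kHz, 65.7 kHz, 99.1 kHz

Frequencies that alias to 16.7 kHz are k·fs ± 16.7 kHz for integer k ≥ 0.
k=0: 16.7 kHz.
k=1: 24.5 kHz, 57.9 kHz.
k=2: 65.7 kHz, 99.1 kHz.
k=3: 106.9 kHz, 140.3 kHz.
Within [37.9 kHz, 101.4 kHz]: 57.9 kHz, 65.7 kHz, 99.1 kHz.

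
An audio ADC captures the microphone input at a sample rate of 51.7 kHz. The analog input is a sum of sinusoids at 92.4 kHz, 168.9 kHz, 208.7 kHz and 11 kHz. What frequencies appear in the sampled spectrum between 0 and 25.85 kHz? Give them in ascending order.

1.9 kHz, 11 kHz, 13.8 kHz

fs/2 = 25.85 kHz.
92.4 kHz mod fs = 40.7 kHz.
40.7 kHz > fs/2 = 25.85 kHz, folds to fs − 40.7 kHz = 11 kHz.
168.9 kHz mod fs = 13.8 kHz.
13.8 kHz ≤ fs/2 = 25.85 kHz, appears at 13.8 kHz.
208.7 kHz mod fs = 1.9 kHz.
1.9 kHz ≤ fs/2 = 25.85 kHz, appears at 1.9 kHz.
11 kHz ≤ fs/2 = 25.85 kHz, passes unchanged.
Distinct values: {1.9 kHz, 11 kHz, 13.8 kHz}.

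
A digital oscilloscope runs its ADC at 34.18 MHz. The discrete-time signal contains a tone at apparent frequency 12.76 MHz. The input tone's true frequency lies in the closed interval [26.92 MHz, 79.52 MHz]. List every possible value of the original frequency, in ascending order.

Frequencies that alias to 12.76 MHz are k·fs ± 12.76 MHz for integer k ≥ 0.
k=0: 12.76 MHz.
k=1: 21.42 MHz, 46.94 MHz.
k=2: 55.6 MHz, 81.12 MHz.
k=3: 89.78 MHz, 115.3 MHz.
Within [26.92 MHz, 79.52 MHz]: 46.94 MHz, 55.6 MHz.

46.94 MHz, 55.6 MHz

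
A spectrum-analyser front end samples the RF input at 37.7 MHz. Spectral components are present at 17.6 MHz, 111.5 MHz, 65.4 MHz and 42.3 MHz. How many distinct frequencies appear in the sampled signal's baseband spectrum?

4

fs/2 = 18.85 MHz.
17.6 MHz ≤ fs/2 = 18.85 MHz, passes unchanged.
111.5 MHz mod fs = 36.1 MHz.
36.1 MHz > fs/2 = 18.85 MHz, folds to fs − 36.1 MHz = 1.6 MHz.
65.4 MHz mod fs = 27.7 MHz.
27.7 MHz > fs/2 = 18.85 MHz, folds to fs − 27.7 MHz = 10 MHz.
42.3 MHz mod fs = 4.6 MHz.
4.6 MHz ≤ fs/2 = 18.85 MHz, appears at 4.6 MHz.
Distinct values: {1.6 MHz, 4.6 MHz, 10 MHz, 17.6 MHz} → 4.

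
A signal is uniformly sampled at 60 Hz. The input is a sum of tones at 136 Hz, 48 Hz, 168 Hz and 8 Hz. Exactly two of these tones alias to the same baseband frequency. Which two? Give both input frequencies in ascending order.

48 Hz, 168 Hz

fs/2 = 30 Hz.
136 Hz mod fs = 16 Hz.
16 Hz ≤ fs/2 = 30 Hz, appears at 16 Hz.
48 Hz > fs/2 = 30 Hz, folds to fs − 48 Hz = 12 Hz.
168 Hz mod fs = 48 Hz.
48 Hz > fs/2 = 30 Hz, folds to fs − 48 Hz = 12 Hz.
8 Hz ≤ fs/2 = 30 Hz, passes unchanged.
48 Hz and 168 Hz both map to 12 Hz.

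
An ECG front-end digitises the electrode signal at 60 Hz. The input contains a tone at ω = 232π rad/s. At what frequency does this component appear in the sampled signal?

4 Hz

ω = 232π rad/s → f = ω/(2π) = 116 Hz.
116 Hz mod fs = 56 Hz.
56 Hz > fs/2 = 30 Hz, folds to fs − 56 Hz = 4 Hz.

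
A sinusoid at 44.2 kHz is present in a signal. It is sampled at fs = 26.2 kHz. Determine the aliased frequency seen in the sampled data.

8.2 kHz

44.2 kHz mod fs = 18 kHz.
18 kHz > fs/2 = 13.1 kHz, folds to fs − 18 kHz = 8.2 kHz.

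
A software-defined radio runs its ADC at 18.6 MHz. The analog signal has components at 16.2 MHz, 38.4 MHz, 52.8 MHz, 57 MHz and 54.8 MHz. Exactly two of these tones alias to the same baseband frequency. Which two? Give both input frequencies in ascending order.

38.4 MHz, 57 MHz

fs/2 = 9.3 MHz.
16.2 MHz > fs/2 = 9.3 MHz, folds to fs − 16.2 MHz = 2.4 MHz.
38.4 MHz mod fs = 1.2 MHz.
1.2 MHz ≤ fs/2 = 9.3 MHz, appears at 1.2 MHz.
52.8 MHz mod fs = 15.6 MHz.
15.6 MHz > fs/2 = 9.3 MHz, folds to fs − 15.6 MHz = 3 MHz.
57 MHz mod fs = 1.2 MHz.
1.2 MHz ≤ fs/2 = 9.3 MHz, appears at 1.2 MHz.
54.8 MHz mod fs = 17.6 MHz.
17.6 MHz > fs/2 = 9.3 MHz, folds to fs − 17.6 MHz = 1 MHz.
38.4 MHz and 57 MHz both map to 1.2 MHz.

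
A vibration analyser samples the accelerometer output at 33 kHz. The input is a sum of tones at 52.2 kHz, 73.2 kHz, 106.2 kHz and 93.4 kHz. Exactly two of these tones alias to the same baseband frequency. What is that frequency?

7.2 kHz

fs/2 = 16.5 kHz.
52.2 kHz mod fs = 19.2 kHz.
19.2 kHz > fs/2 = 16.5 kHz, folds to fs − 19.2 kHz = 13.8 kHz.
73.2 kHz mod fs = 7.2 kHz.
7.2 kHz ≤ fs/2 = 16.5 kHz, appears at 7.2 kHz.
106.2 kHz mod fs = 7.2 kHz.
7.2 kHz ≤ fs/2 = 16.5 kHz, appears at 7.2 kHz.
93.4 kHz mod fs = 27.4 kHz.
27.4 kHz > fs/2 = 16.5 kHz, folds to fs − 27.4 kHz = 5.6 kHz.
73.2 kHz and 106.2 kHz both map to 7.2 kHz.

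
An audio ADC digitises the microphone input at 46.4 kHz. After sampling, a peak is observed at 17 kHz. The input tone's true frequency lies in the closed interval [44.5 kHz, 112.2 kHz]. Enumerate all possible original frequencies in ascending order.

63.4 kHz, 75.8 kHz, 109.8 kHz

Frequencies that alias to 17 kHz are k·fs ± 17 kHz for integer k ≥ 0.
k=0: 17 kHz.
k=1: 29.4 kHz, 63.4 kHz.
k=2: 75.8 kHz, 109.8 kHz.
k=3: 122.2 kHz, 156.2 kHz.
Within [44.5 kHz, 112.2 kHz]: 63.4 kHz, 75.8 kHz, 109.8 kHz.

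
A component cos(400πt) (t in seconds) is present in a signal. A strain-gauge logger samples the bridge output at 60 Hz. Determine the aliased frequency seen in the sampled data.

20 Hz

ω = 400π rad/s → f = ω/(2π) = 200 Hz.
200 Hz mod fs = 20 Hz.
20 Hz ≤ fs/2 = 30 Hz, appears at 20 Hz.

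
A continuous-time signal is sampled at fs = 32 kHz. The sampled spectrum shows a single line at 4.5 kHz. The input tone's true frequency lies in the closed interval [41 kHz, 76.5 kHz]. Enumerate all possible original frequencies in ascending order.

59.5 kHz, 68.5 kHz

Frequencies that alias to 4.5 kHz are k·fs ± 4.5 kHz for integer k ≥ 0.
k=0: 4.5 kHz.
k=1: 27.5 kHz, 36.5 kHz.
k=2: 59.5 kHz, 68.5 kHz.
k=3: 91.5 kHz, 100.5 kHz.
Within [41 kHz, 76.5 kHz]: 59.5 kHz, 68.5 kHz.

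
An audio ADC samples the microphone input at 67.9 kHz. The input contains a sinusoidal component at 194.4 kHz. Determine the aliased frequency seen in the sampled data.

9.3 kHz

194.4 kHz mod fs = 58.6 kHz.
58.6 kHz > fs/2 = 33.95 kHz, folds to fs − 58.6 kHz = 9.3 kHz.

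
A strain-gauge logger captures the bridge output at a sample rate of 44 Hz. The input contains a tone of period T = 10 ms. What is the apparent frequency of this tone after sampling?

12 Hz

T = 10 ms → f = 1/T = 100 Hz.
100 Hz mod fs = 12 Hz.
12 Hz ≤ fs/2 = 22 Hz, appears at 12 Hz.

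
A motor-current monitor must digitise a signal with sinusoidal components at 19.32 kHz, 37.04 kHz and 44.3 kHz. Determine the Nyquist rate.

Highest-frequency component: 44.3 kHz.
Nyquist rate = 2 × 44.3 kHz = 88.6 kHz.

88.6 kHz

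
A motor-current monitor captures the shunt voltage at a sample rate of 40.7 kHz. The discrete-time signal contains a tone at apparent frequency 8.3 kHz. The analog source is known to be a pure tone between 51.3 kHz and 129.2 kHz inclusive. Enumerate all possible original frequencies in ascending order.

73.1 kHz, 89.7 kHz, 113.8 kHz

Frequencies that alias to 8.3 kHz are k·fs ± 8.3 kHz for integer k ≥ 0.
k=0: 8.3 kHz.
k=1: 32.4 kHz, 49 kHz.
k=2: 73.1 kHz, 89.7 kHz.
k=3: 113.8 kHz, 130.4 kHz.
k=4: 154.5 kHz, 171.1 kHz.
Within [51.3 kHz, 129.2 kHz]: 73.1 kHz, 89.7 kHz, 113.8 kHz.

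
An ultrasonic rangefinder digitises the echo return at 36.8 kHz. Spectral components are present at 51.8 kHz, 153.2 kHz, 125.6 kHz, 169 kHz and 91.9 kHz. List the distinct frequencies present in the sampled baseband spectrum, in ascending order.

fs/2 = 18.4 kHz.
51.8 kHz mod fs = 15 kHz.
15 kHz ≤ fs/2 = 18.4 kHz, appears at 15 kHz.
153.2 kHz mod fs = 6 kHz.
6 kHz ≤ fs/2 = 18.4 kHz, appears at 6 kHz.
125.6 kHz mod fs = 15.2 kHz.
15.2 kHz ≤ fs/2 = 18.4 kHz, appears at 15.2 kHz.
169 kHz mod fs = 21.8 kHz.
21.8 kHz > fs/2 = 18.4 kHz, folds to fs − 21.8 kHz = 15 kHz.
91.9 kHz mod fs = 18.3 kHz.
18.3 kHz ≤ fs/2 = 18.4 kHz, appears at 18.3 kHz.
Distinct values: {6 kHz, 15 kHz, 15.2 kHz, 18.3 kHz}.

6 kHz, 15 kHz, 15.2 kHz, 18.3 kHz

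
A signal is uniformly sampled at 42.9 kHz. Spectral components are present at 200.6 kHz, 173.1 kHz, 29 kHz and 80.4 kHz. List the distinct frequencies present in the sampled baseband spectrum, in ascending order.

fs/2 = 21.45 kHz.
200.6 kHz mod fs = 29 kHz.
29 kHz > fs/2 = 21.45 kHz, folds to fs − 29 kHz = 13.9 kHz.
173.1 kHz mod fs = 1.5 kHz.
1.5 kHz ≤ fs/2 = 21.45 kHz, appears at 1.5 kHz.
29 kHz > fs/2 = 21.45 kHz, folds to fs − 29 kHz = 13.9 kHz.
80.4 kHz mod fs = 37.5 kHz.
37.5 kHz > fs/2 = 21.45 kHz, folds to fs − 37.5 kHz = 5.4 kHz.
Distinct values: {1.5 kHz, 5.4 kHz, 13.9 kHz}.

1.5 kHz, 5.4 kHz, 13.9 kHz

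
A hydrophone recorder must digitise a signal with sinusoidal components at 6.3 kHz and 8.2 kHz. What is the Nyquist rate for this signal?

16.4 kHz

Highest-frequency component: 8.2 kHz.
Nyquist rate = 2 × 8.2 kHz = 16.4 kHz.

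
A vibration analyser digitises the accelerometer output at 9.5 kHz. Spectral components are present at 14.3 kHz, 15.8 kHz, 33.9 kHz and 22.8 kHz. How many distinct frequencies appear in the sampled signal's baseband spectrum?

4

fs/2 = 4.75 kHz.
14.3 kHz mod fs = 4.8 kHz.
4.8 kHz > fs/2 = 4.75 kHz, folds to fs − 4.8 kHz = 4.7 kHz.
15.8 kHz mod fs = 6.3 kHz.
6.3 kHz > fs/2 = 4.75 kHz, folds to fs − 6.3 kHz = 3.2 kHz.
33.9 kHz mod fs = 5.4 kHz.
5.4 kHz > fs/2 = 4.75 kHz, folds to fs − 5.4 kHz = 4.1 kHz.
22.8 kHz mod fs = 3.8 kHz.
3.8 kHz ≤ fs/2 = 4.75 kHz, appears at 3.8 kHz.
Distinct values: {3.2 kHz, 3.8 kHz, 4.1 kHz, 4.7 kHz} → 4.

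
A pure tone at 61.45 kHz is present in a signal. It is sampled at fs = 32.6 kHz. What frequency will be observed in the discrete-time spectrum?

61.45 kHz mod fs = 28.85 kHz.
28.85 kHz > fs/2 = 16.3 kHz, folds to fs − 28.85 kHz = 3.75 kHz.

3.75 kHz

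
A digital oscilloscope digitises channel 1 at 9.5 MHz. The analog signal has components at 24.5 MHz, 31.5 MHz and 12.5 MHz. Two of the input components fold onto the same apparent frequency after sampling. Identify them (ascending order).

fs/2 = 4.75 MHz.
24.5 MHz mod fs = 5.5 MHz.
5.5 MHz > fs/2 = 4.75 MHz, folds to fs − 5.5 MHz = 4 MHz.
31.5 MHz mod fs = 3 MHz.
3 MHz ≤ fs/2 = 4.75 MHz, appears at 3 MHz.
12.5 MHz mod fs = 3 MHz.
3 MHz ≤ fs/2 = 4.75 MHz, appears at 3 MHz.
12.5 MHz and 31.5 MHz both map to 3 MHz.

12.5 MHz, 31.5 MHz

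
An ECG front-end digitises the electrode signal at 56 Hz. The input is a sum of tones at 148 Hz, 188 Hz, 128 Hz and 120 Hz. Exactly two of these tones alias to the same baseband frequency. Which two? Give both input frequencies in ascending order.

fs/2 = 28 Hz.
148 Hz mod fs = 36 Hz.
36 Hz > fs/2 = 28 Hz, folds to fs − 36 Hz = 20 Hz.
188 Hz mod fs = 20 Hz.
20 Hz ≤ fs/2 = 28 Hz, appears at 20 Hz.
128 Hz mod fs = 16 Hz.
16 Hz ≤ fs/2 = 28 Hz, appears at 16 Hz.
120 Hz mod fs = 8 Hz.
8 Hz ≤ fs/2 = 28 Hz, appears at 8 Hz.
148 Hz and 188 Hz both map to 20 Hz.

148 Hz, 188 Hz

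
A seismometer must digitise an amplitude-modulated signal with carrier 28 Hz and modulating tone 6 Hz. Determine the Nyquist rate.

68 Hz

AM sidebands sit at fc ± fm = 22 Hz and 34 Hz.
Highest-frequency component: 34 Hz.
Nyquist rate = 2 × 34 Hz = 68 Hz.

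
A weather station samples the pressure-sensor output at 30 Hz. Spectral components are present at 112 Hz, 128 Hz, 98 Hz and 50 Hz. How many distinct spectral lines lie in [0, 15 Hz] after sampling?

fs/2 = 15 Hz.
112 Hz mod fs = 22 Hz.
22 Hz > fs/2 = 15 Hz, folds to fs − 22 Hz = 8 Hz.
128 Hz mod fs = 8 Hz.
8 Hz ≤ fs/2 = 15 Hz, appears at 8 Hz.
98 Hz mod fs = 8 Hz.
8 Hz ≤ fs/2 = 15 Hz, appears at 8 Hz.
50 Hz mod fs = 20 Hz.
20 Hz > fs/2 = 15 Hz, folds to fs − 20 Hz = 10 Hz.
Distinct values: {8 Hz, 10 Hz} → 2.

2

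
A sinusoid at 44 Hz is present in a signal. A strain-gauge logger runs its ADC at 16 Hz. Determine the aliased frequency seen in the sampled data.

4 Hz

44 Hz mod fs = 12 Hz.
12 Hz > fs/2 = 8 Hz, folds to fs − 12 Hz = 4 Hz.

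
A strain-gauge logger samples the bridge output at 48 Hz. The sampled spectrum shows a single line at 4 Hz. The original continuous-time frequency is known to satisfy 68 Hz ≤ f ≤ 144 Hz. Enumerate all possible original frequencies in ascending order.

92 Hz, 100 Hz, 140 Hz

Frequencies that alias to 4 Hz are k·fs ± 4 Hz for integer k ≥ 0.
k=0: 4 Hz.
k=1: 44 Hz, 52 Hz.
k=2: 92 Hz, 100 Hz.
k=3: 140 Hz, 148 Hz.
k=4: 188 Hz, 196 Hz.
Within [68 Hz, 144 Hz]: 92 Hz, 100 Hz, 140 Hz.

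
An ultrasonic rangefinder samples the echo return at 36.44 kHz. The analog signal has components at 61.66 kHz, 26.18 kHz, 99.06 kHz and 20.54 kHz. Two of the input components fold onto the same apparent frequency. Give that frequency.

10.26 kHz

fs/2 = 18.22 kHz.
61.66 kHz mod fs = 25.22 kHz.
25.22 kHz > fs/2 = 18.22 kHz, folds to fs − 25.22 kHz = 11.22 kHz.
26.18 kHz > fs/2 = 18.22 kHz, folds to fs − 26.18 kHz = 10.26 kHz.
99.06 kHz mod fs = 26.18 kHz.
26.18 kHz > fs/2 = 18.22 kHz, folds to fs − 26.18 kHz = 10.26 kHz.
20.54 kHz > fs/2 = 18.22 kHz, folds to fs − 20.54 kHz = 15.9 kHz.
26.18 kHz and 99.06 kHz both map to 10.26 kHz.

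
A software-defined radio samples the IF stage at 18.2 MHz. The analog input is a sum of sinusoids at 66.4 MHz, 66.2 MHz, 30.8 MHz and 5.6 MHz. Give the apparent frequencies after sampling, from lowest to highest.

fs/2 = 9.1 MHz.
66.4 MHz mod fs = 11.8 MHz.
11.8 MHz > fs/2 = 9.1 MHz, folds to fs − 11.8 MHz = 6.4 MHz.
66.2 MHz mod fs = 11.6 MHz.
11.6 MHz > fs/2 = 9.1 MHz, folds to fs − 11.6 MHz = 6.6 MHz.
30.8 MHz mod fs = 12.6 MHz.
12.6 MHz > fs/2 = 9.1 MHz, folds to fs − 12.6 MHz = 5.6 MHz.
5.6 MHz ≤ fs/2 = 9.1 MHz, passes unchanged.
Distinct values: {5.6 MHz, 6.4 MHz, 6.6 MHz}.

5.6 MHz, 6.4 MHz, 6.6 MHz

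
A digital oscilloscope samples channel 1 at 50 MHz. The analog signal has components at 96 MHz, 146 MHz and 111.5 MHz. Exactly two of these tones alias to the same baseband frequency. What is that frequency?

fs/2 = 25 MHz.
96 MHz mod fs = 46 MHz.
46 MHz > fs/2 = 25 MHz, folds to fs − 46 MHz = 4 MHz.
146 MHz mod fs = 46 MHz.
46 MHz > fs/2 = 25 MHz, folds to fs − 46 MHz = 4 MHz.
111.5 MHz mod fs = 11.5 MHz.
11.5 MHz ≤ fs/2 = 25 MHz, appears at 11.5 MHz.
96 MHz and 146 MHz both map to 4 MHz.

4 MHz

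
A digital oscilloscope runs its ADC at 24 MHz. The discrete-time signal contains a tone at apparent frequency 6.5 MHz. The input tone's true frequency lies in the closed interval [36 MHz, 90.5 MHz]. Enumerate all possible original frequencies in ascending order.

41.5 MHz, 54.5 MHz, 65.5 MHz, 78.5 MHz, 89.5 MHz

Frequencies that alias to 6.5 MHz are k·fs ± 6.5 MHz for integer k ≥ 0.
k=0: 6.5 MHz.
k=1: 17.5 MHz, 30.5 MHz.
k=2: 41.5 MHz, 54.5 MHz.
k=3: 65.5 MHz, 78.5 MHz.
k=4: 89.5 MHz, 102.5 MHz.
k=5: 113.5 MHz, 126.5 MHz.
Within [36 MHz, 90.5 MHz]: 41.5 MHz, 54.5 MHz, 65.5 MHz, 78.5 MHz, 89.5 MHz.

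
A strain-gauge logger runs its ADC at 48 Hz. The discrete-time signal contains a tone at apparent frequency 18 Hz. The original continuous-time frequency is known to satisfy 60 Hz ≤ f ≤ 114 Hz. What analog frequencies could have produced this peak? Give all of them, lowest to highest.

Frequencies that alias to 18 Hz are k·fs ± 18 Hz for integer k ≥ 0.
k=0: 18 Hz.
k=1: 30 Hz, 66 Hz.
k=2: 78 Hz, 114 Hz.
k=3: 126 Hz, 162 Hz.
Within [60 Hz, 114 Hz]: 66 Hz, 78 Hz, 114 Hz.

66 Hz, 78 Hz, 114 Hz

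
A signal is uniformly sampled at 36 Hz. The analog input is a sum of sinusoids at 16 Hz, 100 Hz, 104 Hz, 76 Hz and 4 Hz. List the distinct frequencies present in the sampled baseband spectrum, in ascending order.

4 Hz, 8 Hz, 16 Hz

fs/2 = 18 Hz.
16 Hz ≤ fs/2 = 18 Hz, passes unchanged.
100 Hz mod fs = 28 Hz.
28 Hz > fs/2 = 18 Hz, folds to fs − 28 Hz = 8 Hz.
104 Hz mod fs = 32 Hz.
32 Hz > fs/2 = 18 Hz, folds to fs − 32 Hz = 4 Hz.
76 Hz mod fs = 4 Hz.
4 Hz ≤ fs/2 = 18 Hz, appears at 4 Hz.
4 Hz ≤ fs/2 = 18 Hz, passes unchanged.
Distinct values: {4 Hz, 8 Hz, 16 Hz}.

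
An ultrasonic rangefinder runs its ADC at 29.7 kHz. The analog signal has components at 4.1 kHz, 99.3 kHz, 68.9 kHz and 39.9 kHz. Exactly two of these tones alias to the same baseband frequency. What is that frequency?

10.2 kHz

fs/2 = 14.85 kHz.
4.1 kHz ≤ fs/2 = 14.85 kHz, passes unchanged.
99.3 kHz mod fs = 10.2 kHz.
10.2 kHz ≤ fs/2 = 14.85 kHz, appears at 10.2 kHz.
68.9 kHz mod fs = 9.5 kHz.
9.5 kHz ≤ fs/2 = 14.85 kHz, appears at 9.5 kHz.
39.9 kHz mod fs = 10.2 kHz.
10.2 kHz ≤ fs/2 = 14.85 kHz, appears at 10.2 kHz.
39.9 kHz and 99.3 kHz both map to 10.2 kHz.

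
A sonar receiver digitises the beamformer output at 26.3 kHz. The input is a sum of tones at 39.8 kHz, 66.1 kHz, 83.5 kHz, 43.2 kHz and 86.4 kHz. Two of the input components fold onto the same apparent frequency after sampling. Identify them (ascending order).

39.8 kHz, 66.1 kHz

fs/2 = 13.15 kHz.
39.8 kHz mod fs = 13.5 kHz.
13.5 kHz > fs/2 = 13.15 kHz, folds to fs − 13.5 kHz = 12.8 kHz.
66.1 kHz mod fs = 13.5 kHz.
13.5 kHz > fs/2 = 13.15 kHz, folds to fs − 13.5 kHz = 12.8 kHz.
83.5 kHz mod fs = 4.6 kHz.
4.6 kHz ≤ fs/2 = 13.15 kHz, appears at 4.6 kHz.
43.2 kHz mod fs = 16.9 kHz.
16.9 kHz > fs/2 = 13.15 kHz, folds to fs − 16.9 kHz = 9.4 kHz.
86.4 kHz mod fs = 7.5 kHz.
7.5 kHz ≤ fs/2 = 13.15 kHz, appears at 7.5 kHz.
39.8 kHz and 66.1 kHz both map to 12.8 kHz.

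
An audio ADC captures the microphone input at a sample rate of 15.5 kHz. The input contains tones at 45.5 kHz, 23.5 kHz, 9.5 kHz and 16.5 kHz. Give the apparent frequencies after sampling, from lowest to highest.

1 kHz, 6 kHz, 7.5 kHz

fs/2 = 7.75 kHz.
45.5 kHz mod fs = 14.5 kHz.
14.5 kHz > fs/2 = 7.75 kHz, folds to fs − 14.5 kHz = 1 kHz.
23.5 kHz mod fs = 8 kHz.
8 kHz > fs/2 = 7.75 kHz, folds to fs − 8 kHz = 7.5 kHz.
9.5 kHz > fs/2 = 7.75 kHz, folds to fs − 9.5 kHz = 6 kHz.
16.5 kHz mod fs = 1 kHz.
1 kHz ≤ fs/2 = 7.75 kHz, appears at 1 kHz.
Distinct values: {1 kHz, 6 kHz, 7.5 kHz}.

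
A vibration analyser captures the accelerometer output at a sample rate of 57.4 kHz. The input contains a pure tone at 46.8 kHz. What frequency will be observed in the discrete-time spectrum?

10.6 kHz

46.8 kHz > fs/2 = 28.7 kHz, folds to fs − 46.8 kHz = 10.6 kHz.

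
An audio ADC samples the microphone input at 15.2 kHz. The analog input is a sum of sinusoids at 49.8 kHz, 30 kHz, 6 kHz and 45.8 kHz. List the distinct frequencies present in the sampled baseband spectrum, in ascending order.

0.2 kHz, 0.4 kHz, 4.2 kHz, 6 kHz

fs/2 = 7.6 kHz.
49.8 kHz mod fs = 4.2 kHz.
4.2 kHz ≤ fs/2 = 7.6 kHz, appears at 4.2 kHz.
30 kHz mod fs = 14.8 kHz.
14.8 kHz > fs/2 = 7.6 kHz, folds to fs − 14.8 kHz = 0.4 kHz.
6 kHz ≤ fs/2 = 7.6 kHz, passes unchanged.
45.8 kHz mod fs = 0.2 kHz.
0.2 kHz ≤ fs/2 = 7.6 kHz, appears at 0.2 kHz.
Distinct values: {0.2 kHz, 0.4 kHz, 4.2 kHz, 6 kHz}.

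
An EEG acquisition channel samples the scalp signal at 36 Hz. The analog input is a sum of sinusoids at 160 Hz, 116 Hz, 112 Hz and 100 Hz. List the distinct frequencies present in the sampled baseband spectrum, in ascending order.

4 Hz, 8 Hz, 16 Hz

fs/2 = 18 Hz.
160 Hz mod fs = 16 Hz.
16 Hz ≤ fs/2 = 18 Hz, appears at 16 Hz.
116 Hz mod fs = 8 Hz.
8 Hz ≤ fs/2 = 18 Hz, appears at 8 Hz.
112 Hz mod fs = 4 Hz.
4 Hz ≤ fs/2 = 18 Hz, appears at 4 Hz.
100 Hz mod fs = 28 Hz.
28 Hz > fs/2 = 18 Hz, folds to fs − 28 Hz = 8 Hz.
Distinct values: {4 Hz, 8 Hz, 16 Hz}.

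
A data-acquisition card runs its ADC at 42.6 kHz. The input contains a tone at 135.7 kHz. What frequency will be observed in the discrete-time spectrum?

7.9 kHz

135.7 kHz mod fs = 7.9 kHz.
7.9 kHz ≤ fs/2 = 21.3 kHz, appears at 7.9 kHz.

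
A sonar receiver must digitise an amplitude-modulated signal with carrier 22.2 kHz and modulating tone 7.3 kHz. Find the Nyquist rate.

59 kHz

AM sidebands sit at fc ± fm = 14.9 kHz and 29.5 kHz.
Highest-frequency component: 29.5 kHz.
Nyquist rate = 2 × 29.5 kHz = 59 kHz.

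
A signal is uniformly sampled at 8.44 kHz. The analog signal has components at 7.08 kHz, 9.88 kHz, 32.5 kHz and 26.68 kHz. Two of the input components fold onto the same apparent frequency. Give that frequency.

fs/2 = 4.22 kHz.
7.08 kHz > fs/2 = 4.22 kHz, folds to fs − 7.08 kHz = 1.36 kHz.
9.88 kHz mod fs = 1.44 kHz.
1.44 kHz ≤ fs/2 = 4.22 kHz, appears at 1.44 kHz.
32.5 kHz mod fs = 7.18 kHz.
7.18 kHz > fs/2 = 4.22 kHz, folds to fs − 7.18 kHz = 1.26 kHz.
26.68 kHz mod fs = 1.36 kHz.
1.36 kHz ≤ fs/2 = 4.22 kHz, appears at 1.36 kHz.
7.08 kHz and 26.68 kHz both map to 1.36 kHz.

1.36 kHz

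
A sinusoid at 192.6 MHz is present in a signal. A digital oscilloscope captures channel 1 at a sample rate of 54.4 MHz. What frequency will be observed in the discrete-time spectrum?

25 MHz

192.6 MHz mod fs = 29.4 MHz.
29.4 MHz > fs/2 = 27.2 MHz, folds to fs − 29.4 MHz = 25 MHz.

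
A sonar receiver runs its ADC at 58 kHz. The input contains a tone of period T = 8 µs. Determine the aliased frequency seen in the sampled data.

9 kHz

T = 8 µs → f = 1/T = 125 kHz.
125 kHz mod fs = 9 kHz.
9 kHz ≤ fs/2 = 29 kHz, appears at 9 kHz.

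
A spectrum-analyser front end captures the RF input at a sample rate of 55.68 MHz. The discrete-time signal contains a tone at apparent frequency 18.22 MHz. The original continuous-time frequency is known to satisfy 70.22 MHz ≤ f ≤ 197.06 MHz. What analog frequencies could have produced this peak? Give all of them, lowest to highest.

Frequencies that alias to 18.22 MHz are k·fs ± 18.22 MHz for integer k ≥ 0.
k=0: 18.22 MHz.
k=1: 37.46 MHz, 73.9 MHz.
k=2: 93.14 MHz, 129.58 MHz.
k=3: 148.82 MHz, 185.26 MHz.
k=4: 204.5 MHz, 240.94 MHz.
Within [70.22 MHz, 197.06 MHz]: 73.9 MHz, 93.14 MHz, 129.58 MHz, 148.82 MHz, 185.26 MHz.

73.9 MHz, 93.14 MHz, 129.58 MHz, 148.82 MHz, 185.26 MHz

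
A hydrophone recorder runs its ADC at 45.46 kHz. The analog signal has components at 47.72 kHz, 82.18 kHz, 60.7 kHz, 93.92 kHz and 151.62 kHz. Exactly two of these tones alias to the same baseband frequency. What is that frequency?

15.24 kHz

fs/2 = 22.73 kHz.
47.72 kHz mod fs = 2.26 kHz.
2.26 kHz ≤ fs/2 = 22.73 kHz, appears at 2.26 kHz.
82.18 kHz mod fs = 36.72 kHz.
36.72 kHz > fs/2 = 22.73 kHz, folds to fs − 36.72 kHz = 8.74 kHz.
60.7 kHz mod fs = 15.24 kHz.
15.24 kHz ≤ fs/2 = 22.73 kHz, appears at 15.24 kHz.
93.92 kHz mod fs = 3 kHz.
3 kHz ≤ fs/2 = 22.73 kHz, appears at 3 kHz.
151.62 kHz mod fs = 15.24 kHz.
15.24 kHz ≤ fs/2 = 22.73 kHz, appears at 15.24 kHz.
60.7 kHz and 151.62 kHz both map to 15.24 kHz.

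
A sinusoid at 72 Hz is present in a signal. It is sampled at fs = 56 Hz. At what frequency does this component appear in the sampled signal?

72 Hz mod fs = 16 Hz.
16 Hz ≤ fs/2 = 28 Hz, appears at 16 Hz.

16 Hz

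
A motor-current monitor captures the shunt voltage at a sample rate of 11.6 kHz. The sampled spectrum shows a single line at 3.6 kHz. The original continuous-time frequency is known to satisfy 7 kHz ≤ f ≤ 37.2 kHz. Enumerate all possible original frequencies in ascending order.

8 kHz, 15.2 kHz, 19.6 kHz, 26.8 kHz, 31.2 kHz

Frequencies that alias to 3.6 kHz are k·fs ± 3.6 kHz for integer k ≥ 0.
k=0: 3.6 kHz.
k=1: 8 kHz, 15.2 kHz.
k=2: 19.6 kHz, 26.8 kHz.
k=3: 31.2 kHz, 38.4 kHz.
k=4: 42.8 kHz, 50 kHz.
Within [7 kHz, 37.2 kHz]: 8 kHz, 15.2 kHz, 19.6 kHz, 26.8 kHz, 31.2 kHz.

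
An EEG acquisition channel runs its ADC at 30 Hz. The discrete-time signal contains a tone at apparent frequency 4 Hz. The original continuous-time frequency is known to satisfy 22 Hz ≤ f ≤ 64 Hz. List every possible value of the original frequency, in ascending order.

Frequencies that alias to 4 Hz are k·fs ± 4 Hz for integer k ≥ 0.
k=0: 4 Hz.
k=1: 26 Hz, 34 Hz.
k=2: 56 Hz, 64 Hz.
k=3: 86 Hz, 94 Hz.
Within [22 Hz, 64 Hz]: 26 Hz, 34 Hz, 56 Hz, 64 Hz.

26 Hz, 34 Hz, 56 Hz, 64 Hz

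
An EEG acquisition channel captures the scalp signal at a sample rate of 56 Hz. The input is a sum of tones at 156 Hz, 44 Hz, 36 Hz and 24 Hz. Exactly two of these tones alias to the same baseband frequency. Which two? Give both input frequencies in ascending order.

fs/2 = 28 Hz.
156 Hz mod fs = 44 Hz.
44 Hz > fs/2 = 28 Hz, folds to fs − 44 Hz = 12 Hz.
44 Hz > fs/2 = 28 Hz, folds to fs − 44 Hz = 12 Hz.
36 Hz > fs/2 = 28 Hz, folds to fs − 36 Hz = 20 Hz.
24 Hz ≤ fs/2 = 28 Hz, passes unchanged.
44 Hz and 156 Hz both map to 12 Hz.

44 Hz, 156 Hz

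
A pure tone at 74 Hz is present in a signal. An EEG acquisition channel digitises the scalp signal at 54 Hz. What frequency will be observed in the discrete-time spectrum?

74 Hz mod fs = 20 Hz.
20 Hz ≤ fs/2 = 27 Hz, appears at 20 Hz.

20 Hz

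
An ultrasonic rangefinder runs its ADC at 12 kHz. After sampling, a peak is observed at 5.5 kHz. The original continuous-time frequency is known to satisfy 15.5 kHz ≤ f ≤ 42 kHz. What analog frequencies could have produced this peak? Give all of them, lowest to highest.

Frequencies that alias to 5.5 kHz are k·fs ± 5.5 kHz for integer k ≥ 0.
k=0: 5.5 kHz.
k=1: 6.5 kHz, 17.5 kHz.
k=2: 18.5 kHz, 29.5 kHz.
k=3: 30.5 kHz, 41.5 kHz.
k=4: 42.5 kHz, 53.5 kHz.
Within [15.5 kHz, 42 kHz]: 17.5 kHz, 18.5 kHz, 29.5 kHz, 30.5 kHz, 41.5 kHz.

17.5 kHz, 18.5 kHz, 29.5 kHz, 30.5 kHz, 41.5 kHz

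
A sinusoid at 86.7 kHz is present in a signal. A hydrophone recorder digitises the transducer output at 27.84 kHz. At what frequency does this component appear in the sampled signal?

3.18 kHz

86.7 kHz mod fs = 3.18 kHz.
3.18 kHz ≤ fs/2 = 13.92 kHz, appears at 3.18 kHz.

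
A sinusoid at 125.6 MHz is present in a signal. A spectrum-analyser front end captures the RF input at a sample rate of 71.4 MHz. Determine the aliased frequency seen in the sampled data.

125.6 MHz mod fs = 54.2 MHz.
54.2 MHz > fs/2 = 35.7 MHz, folds to fs − 54.2 MHz = 17.2 MHz.

17.2 MHz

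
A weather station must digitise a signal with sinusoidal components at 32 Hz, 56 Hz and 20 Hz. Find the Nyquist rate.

112 Hz

Highest-frequency component: 56 Hz.
Nyquist rate = 2 × 56 Hz = 112 Hz.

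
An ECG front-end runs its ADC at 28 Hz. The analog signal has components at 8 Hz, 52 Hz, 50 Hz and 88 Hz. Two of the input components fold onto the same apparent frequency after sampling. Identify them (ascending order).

fs/2 = 14 Hz.
8 Hz ≤ fs/2 = 14 Hz, passes unchanged.
52 Hz mod fs = 24 Hz.
24 Hz > fs/2 = 14 Hz, folds to fs − 24 Hz = 4 Hz.
50 Hz mod fs = 22 Hz.
22 Hz > fs/2 = 14 Hz, folds to fs − 22 Hz = 6 Hz.
88 Hz mod fs = 4 Hz.
4 Hz ≤ fs/2 = 14 Hz, appears at 4 Hz.
52 Hz and 88 Hz both map to 4 Hz.

52 Hz, 88 Hz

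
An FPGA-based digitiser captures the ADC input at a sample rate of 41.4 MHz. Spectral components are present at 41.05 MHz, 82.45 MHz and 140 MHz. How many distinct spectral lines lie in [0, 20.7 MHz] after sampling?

2

fs/2 = 20.7 MHz.
41.05 MHz > fs/2 = 20.7 MHz, folds to fs − 41.05 MHz = 0.35 MHz.
82.45 MHz mod fs = 41.05 MHz.
41.05 MHz > fs/2 = 20.7 MHz, folds to fs − 41.05 MHz = 0.35 MHz.
140 MHz mod fs = 15.8 MHz.
15.8 MHz ≤ fs/2 = 20.7 MHz, appears at 15.8 MHz.
Distinct values: {0.35 MHz, 15.8 MHz} → 2.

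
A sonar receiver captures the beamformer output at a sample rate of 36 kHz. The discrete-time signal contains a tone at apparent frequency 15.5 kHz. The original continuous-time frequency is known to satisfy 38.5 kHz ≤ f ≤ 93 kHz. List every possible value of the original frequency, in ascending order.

51.5 kHz, 56.5 kHz, 87.5 kHz, 92.5 kHz

Frequencies that alias to 15.5 kHz are k·fs ± 15.5 kHz for integer k ≥ 0.
k=0: 15.5 kHz.
k=1: 20.5 kHz, 51.5 kHz.
k=2: 56.5 kHz, 87.5 kHz.
k=3: 92.5 kHz, 123.5 kHz.
k=4: 128.5 kHz, 159.5 kHz.
Within [38.5 kHz, 93 kHz]: 51.5 kHz, 56.5 kHz, 87.5 kHz, 92.5 kHz.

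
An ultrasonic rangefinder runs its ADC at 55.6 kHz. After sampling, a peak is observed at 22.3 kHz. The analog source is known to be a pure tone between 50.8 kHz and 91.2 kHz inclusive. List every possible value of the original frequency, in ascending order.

77.9 kHz, 88.9 kHz

Frequencies that alias to 22.3 kHz are k·fs ± 22.3 kHz for integer k ≥ 0.
k=0: 22.3 kHz.
k=1: 33.3 kHz, 77.9 kHz.
k=2: 88.9 kHz, 133.5 kHz.
k=3: 144.5 kHz, 189.1 kHz.
Within [50.8 kHz, 91.2 kHz]: 77.9 kHz, 88.9 kHz.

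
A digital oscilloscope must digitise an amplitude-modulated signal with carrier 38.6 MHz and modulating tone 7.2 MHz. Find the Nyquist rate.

AM sidebands sit at fc ± fm = 31.4 MHz and 45.8 MHz.
Highest-frequency component: 45.8 MHz.
Nyquist rate = 2 × 45.8 MHz = 91.6 MHz.

91.6 MHz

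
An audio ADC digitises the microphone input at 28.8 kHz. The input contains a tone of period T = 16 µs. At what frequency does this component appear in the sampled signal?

4.9 kHz

T = 16 µs → f = 1/T = 62.5 kHz.
62.5 kHz mod fs = 4.9 kHz.
4.9 kHz ≤ fs/2 = 14.4 kHz, appears at 4.9 kHz.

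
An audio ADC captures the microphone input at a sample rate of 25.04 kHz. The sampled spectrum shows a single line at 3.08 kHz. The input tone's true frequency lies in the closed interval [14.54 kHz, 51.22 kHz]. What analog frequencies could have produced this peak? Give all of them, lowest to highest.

Frequencies that alias to 3.08 kHz are k·fs ± 3.08 kHz for integer k ≥ 0.
k=0: 3.08 kHz.
k=1: 21.96 kHz, 28.12 kHz.
k=2: 47 kHz, 53.16 kHz.
k=3: 72.04 kHz, 78.2 kHz.
Within [14.54 kHz, 51.22 kHz]: 21.96 kHz, 28.12 kHz, 47 kHz.

21.96 kHz, 28.12 kHz, 47 kHz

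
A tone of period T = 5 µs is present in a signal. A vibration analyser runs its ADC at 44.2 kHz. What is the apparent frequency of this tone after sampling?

T = 5 µs → f = 1/T = 200 kHz.
200 kHz mod fs = 23.2 kHz.
23.2 kHz > fs/2 = 22.1 kHz, folds to fs − 23.2 kHz = 21 kHz.

21 kHz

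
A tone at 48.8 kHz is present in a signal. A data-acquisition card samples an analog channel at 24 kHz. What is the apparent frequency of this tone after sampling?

48.8 kHz mod fs = 0.8 kHz.
0.8 kHz ≤ fs/2 = 12 kHz, appears at 0.8 kHz.

0.8 kHz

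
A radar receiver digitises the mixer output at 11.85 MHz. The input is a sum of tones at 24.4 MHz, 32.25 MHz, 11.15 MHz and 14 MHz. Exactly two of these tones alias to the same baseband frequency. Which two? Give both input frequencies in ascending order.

11.15 MHz, 24.4 MHz

fs/2 = 5.925 MHz.
24.4 MHz mod fs = 0.7 MHz.
0.7 MHz ≤ fs/2 = 5.925 MHz, appears at 0.7 MHz.
32.25 MHz mod fs = 8.55 MHz.
8.55 MHz > fs/2 = 5.925 MHz, folds to fs − 8.55 MHz = 3.3 MHz.
11.15 MHz > fs/2 = 5.925 MHz, folds to fs − 11.15 MHz = 0.7 MHz.
14 MHz mod fs = 2.15 MHz.
2.15 MHz ≤ fs/2 = 5.925 MHz, appears at 2.15 MHz.
11.15 MHz and 24.4 MHz both map to 0.7 MHz.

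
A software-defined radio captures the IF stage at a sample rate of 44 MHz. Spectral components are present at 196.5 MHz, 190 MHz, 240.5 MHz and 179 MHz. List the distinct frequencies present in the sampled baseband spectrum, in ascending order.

3 MHz, 14 MHz, 20.5 MHz

fs/2 = 22 MHz.
196.5 MHz mod fs = 20.5 MHz.
20.5 MHz ≤ fs/2 = 22 MHz, appears at 20.5 MHz.
190 MHz mod fs = 14 MHz.
14 MHz ≤ fs/2 = 22 MHz, appears at 14 MHz.
240.5 MHz mod fs = 20.5 MHz.
20.5 MHz ≤ fs/2 = 22 MHz, appears at 20.5 MHz.
179 MHz mod fs = 3 MHz.
3 MHz ≤ fs/2 = 22 MHz, appears at 3 MHz.
Distinct values: {3 MHz, 14 MHz, 20.5 MHz}.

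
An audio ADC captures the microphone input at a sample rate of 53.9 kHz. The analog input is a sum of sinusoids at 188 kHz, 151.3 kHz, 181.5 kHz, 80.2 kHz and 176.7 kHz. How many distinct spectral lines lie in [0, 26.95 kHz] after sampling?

4

fs/2 = 26.95 kHz.
188 kHz mod fs = 26.3 kHz.
26.3 kHz ≤ fs/2 = 26.95 kHz, appears at 26.3 kHz.
151.3 kHz mod fs = 43.5 kHz.
43.5 kHz > fs/2 = 26.95 kHz, folds to fs − 43.5 kHz = 10.4 kHz.
181.5 kHz mod fs = 19.8 kHz.
19.8 kHz ≤ fs/2 = 26.95 kHz, appears at 19.8 kHz.
80.2 kHz mod fs = 26.3 kHz.
26.3 kHz ≤ fs/2 = 26.95 kHz, appears at 26.3 kHz.
176.7 kHz mod fs = 15 kHz.
15 kHz ≤ fs/2 = 26.95 kHz, appears at 15 kHz.
Distinct values: {10.4 kHz, 15 kHz, 19.8 kHz, 26.3 kHz} → 4.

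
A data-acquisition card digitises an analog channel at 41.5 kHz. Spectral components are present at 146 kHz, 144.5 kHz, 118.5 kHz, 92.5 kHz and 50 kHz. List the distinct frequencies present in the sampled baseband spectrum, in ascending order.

fs/2 = 20.75 kHz.
146 kHz mod fs = 21.5 kHz.
21.5 kHz > fs/2 = 20.75 kHz, folds to fs − 21.5 kHz = 20 kHz.
144.5 kHz mod fs = 20 kHz.
20 kHz ≤ fs/2 = 20.75 kHz, appears at 20 kHz.
118.5 kHz mod fs = 35.5 kHz.
35.5 kHz > fs/2 = 20.75 kHz, folds to fs − 35.5 kHz = 6 kHz.
92.5 kHz mod fs = 9.5 kHz.
9.5 kHz ≤ fs/2 = 20.75 kHz, appears at 9.5 kHz.
50 kHz mod fs = 8.5 kHz.
8.5 kHz ≤ fs/2 = 20.75 kHz, appears at 8.5 kHz.
Distinct values: {6 kHz, 8.5 kHz, 9.5 kHz, 20 kHz}.

6 kHz, 8.5 kHz, 9.5 kHz, 20 kHz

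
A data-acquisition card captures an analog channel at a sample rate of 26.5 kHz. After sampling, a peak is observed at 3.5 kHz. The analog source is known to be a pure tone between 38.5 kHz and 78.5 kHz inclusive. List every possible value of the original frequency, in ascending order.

Frequencies that alias to 3.5 kHz are k·fs ± 3.5 kHz for integer k ≥ 0.
k=0: 3.5 kHz.
k=1: 23 kHz, 30 kHz.
k=2: 49.5 kHz, 56.5 kHz.
k=3: 76 kHz, 83 kHz.
k=4: 102.5 kHz, 109.5 kHz.
Within [38.5 kHz, 78.5 kHz]: 49.5 kHz, 56.5 kHz, 76 kHz.

49.5 kHz, 56.5 kHz, 76 kHz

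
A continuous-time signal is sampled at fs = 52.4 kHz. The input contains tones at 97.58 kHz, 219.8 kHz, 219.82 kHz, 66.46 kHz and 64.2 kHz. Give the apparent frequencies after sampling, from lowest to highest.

7.22 kHz, 10.2 kHz, 10.22 kHz, 11.8 kHz, 14.06 kHz

fs/2 = 26.2 kHz.
97.58 kHz mod fs = 45.18 kHz.
45.18 kHz > fs/2 = 26.2 kHz, folds to fs − 45.18 kHz = 7.22 kHz.
219.8 kHz mod fs = 10.2 kHz.
10.2 kHz ≤ fs/2 = 26.2 kHz, appears at 10.2 kHz.
219.82 kHz mod fs = 10.22 kHz.
10.22 kHz ≤ fs/2 = 26.2 kHz, appears at 10.22 kHz.
66.46 kHz mod fs = 14.06 kHz.
14.06 kHz ≤ fs/2 = 26.2 kHz, appears at 14.06 kHz.
64.2 kHz mod fs = 11.8 kHz.
11.8 kHz ≤ fs/2 = 26.2 kHz, appears at 11.8 kHz.
Distinct values: {7.22 kHz, 10.2 kHz, 10.22 kHz, 11.8 kHz, 14.06 kHz}.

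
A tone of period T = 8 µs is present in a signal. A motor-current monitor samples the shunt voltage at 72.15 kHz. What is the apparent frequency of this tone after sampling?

T = 8 µs → f = 1/T = 125 kHz.
125 kHz mod fs = 52.85 kHz.
52.85 kHz > fs/2 = 36.075 kHz, folds to fs − 52.85 kHz = 19.3 kHz.

19.3 kHz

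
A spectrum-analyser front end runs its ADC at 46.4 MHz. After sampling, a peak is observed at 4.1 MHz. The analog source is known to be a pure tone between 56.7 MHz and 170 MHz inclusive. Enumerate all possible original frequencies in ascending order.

Frequencies that alias to 4.1 MHz are k·fs ± 4.1 MHz for integer k ≥ 0.
k=0: 4.1 MHz.
k=1: 42.3 MHz, 50.5 MHz.
k=2: 88.7 MHz, 96.9 MHz.
k=3: 135.1 MHz, 143.3 MHz.
k=4: 181.5 MHz, 189.7 MHz.
Within [56.7 MHz, 170 MHz]: 88.7 MHz, 96.9 MHz, 135.1 MHz, 143.3 MHz.

88.7 MHz, 96.9 MHz, 135.1 MHz, 143.3 MHz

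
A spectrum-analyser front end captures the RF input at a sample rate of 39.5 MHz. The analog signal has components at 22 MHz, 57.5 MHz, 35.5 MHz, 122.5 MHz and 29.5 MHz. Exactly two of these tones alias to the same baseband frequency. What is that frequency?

4 MHz

fs/2 = 19.75 MHz.
22 MHz > fs/2 = 19.75 MHz, folds to fs − 22 MHz = 17.5 MHz.
57.5 MHz mod fs = 18 MHz.
18 MHz ≤ fs/2 = 19.75 MHz, appears at 18 MHz.
35.5 MHz > fs/2 = 19.75 MHz, folds to fs − 35.5 MHz = 4 MHz.
122.5 MHz mod fs = 4 MHz.
4 MHz ≤ fs/2 = 19.75 MHz, appears at 4 MHz.
29.5 MHz > fs/2 = 19.75 MHz, folds to fs − 29.5 MHz = 10 MHz.
35.5 MHz and 122.5 MHz both map to 4 MHz.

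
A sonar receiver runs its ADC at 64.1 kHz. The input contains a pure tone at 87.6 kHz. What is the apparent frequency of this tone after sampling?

23.5 kHz

87.6 kHz mod fs = 23.5 kHz.
23.5 kHz ≤ fs/2 = 32.05 kHz, appears at 23.5 kHz.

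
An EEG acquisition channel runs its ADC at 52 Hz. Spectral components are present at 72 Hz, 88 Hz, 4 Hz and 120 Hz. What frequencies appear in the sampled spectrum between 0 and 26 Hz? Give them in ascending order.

4 Hz, 16 Hz, 20 Hz

fs/2 = 26 Hz.
72 Hz mod fs = 20 Hz.
20 Hz ≤ fs/2 = 26 Hz, appears at 20 Hz.
88 Hz mod fs = 36 Hz.
36 Hz > fs/2 = 26 Hz, folds to fs − 36 Hz = 16 Hz.
4 Hz ≤ fs/2 = 26 Hz, passes unchanged.
120 Hz mod fs = 16 Hz.
16 Hz ≤ fs/2 = 26 Hz, appears at 16 Hz.
Distinct values: {4 Hz, 16 Hz, 20 Hz}.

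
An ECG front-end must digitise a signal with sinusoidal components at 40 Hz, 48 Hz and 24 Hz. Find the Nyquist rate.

Highest-frequency component: 48 Hz.
Nyquist rate = 2 × 48 Hz = 96 Hz.

96 Hz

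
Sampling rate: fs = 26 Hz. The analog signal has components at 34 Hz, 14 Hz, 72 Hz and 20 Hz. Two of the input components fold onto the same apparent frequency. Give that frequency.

fs/2 = 13 Hz.
34 Hz mod fs = 8 Hz.
8 Hz ≤ fs/2 = 13 Hz, appears at 8 Hz.
14 Hz > fs/2 = 13 Hz, folds to fs − 14 Hz = 12 Hz.
72 Hz mod fs = 20 Hz.
20 Hz > fs/2 = 13 Hz, folds to fs − 20 Hz = 6 Hz.
20 Hz > fs/2 = 13 Hz, folds to fs − 20 Hz = 6 Hz.
20 Hz and 72 Hz both map to 6 Hz.

6 Hz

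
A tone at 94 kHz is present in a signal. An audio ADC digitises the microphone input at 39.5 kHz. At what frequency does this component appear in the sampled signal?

15 kHz

94 kHz mod fs = 15 kHz.
15 kHz ≤ fs/2 = 19.75 kHz, appears at 15 kHz.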